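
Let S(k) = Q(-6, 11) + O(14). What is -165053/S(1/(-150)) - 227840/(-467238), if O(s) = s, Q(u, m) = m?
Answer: -38556668807/5840475 ≈ -6601.6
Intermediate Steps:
S(k) = 25 (S(k) = 11 + 14 = 25)
-165053/S(1/(-150)) - 227840/(-467238) = -165053/25 - 227840/(-467238) = -165053*1/25 - 227840*(-1/467238) = -165053/25 + 113920/233619 = -38556668807/5840475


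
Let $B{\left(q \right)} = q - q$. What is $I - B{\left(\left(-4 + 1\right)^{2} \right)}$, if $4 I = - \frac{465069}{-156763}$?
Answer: $\frac{465069}{627052} \approx 0.74168$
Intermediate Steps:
$B{\left(q \right)} = 0$
$I = \frac{465069}{627052}$ ($I = \frac{\left(-465069\right) \frac{1}{-156763}}{4} = \frac{\left(-465069\right) \left(- \frac{1}{156763}\right)}{4} = \frac{1}{4} \cdot \frac{465069}{156763} = \frac{465069}{627052} \approx 0.74168$)
$I - B{\left(\left(-4 + 1\right)^{2} \right)} = \frac{465069}{627052} - 0 = \frac{465069}{627052} + 0 = \frac{465069}{627052}$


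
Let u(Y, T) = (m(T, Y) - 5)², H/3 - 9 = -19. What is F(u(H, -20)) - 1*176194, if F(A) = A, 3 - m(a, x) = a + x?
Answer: -173890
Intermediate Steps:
H = -30 (H = 27 + 3*(-19) = 27 - 57 = -30)
m(a, x) = 3 - a - x (m(a, x) = 3 - (a + x) = 3 + (-a - x) = 3 - a - x)
u(Y, T) = (-2 - T - Y)² (u(Y, T) = ((3 - T - Y) - 5)² = (-2 - T - Y)²)
F(u(H, -20)) - 1*176194 = (2 - 20 - 30)² - 1*176194 = (-48)² - 176194 = 2304 - 176194 = -173890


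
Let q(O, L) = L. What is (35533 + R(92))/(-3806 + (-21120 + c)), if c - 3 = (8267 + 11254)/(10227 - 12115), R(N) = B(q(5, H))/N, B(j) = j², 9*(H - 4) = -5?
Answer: -124982237944/87699132135 ≈ -1.4251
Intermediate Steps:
H = 31/9 (H = 4 + (⅑)*(-5) = 4 - 5/9 = 31/9 ≈ 3.4444)
R(N) = 961/(81*N) (R(N) = (31/9)²/N = 961/(81*N))
c = -13857/1888 (c = 3 + (8267 + 11254)/(10227 - 12115) = 3 + 19521/(-1888) = 3 + 19521*(-1/1888) = 3 - 19521/1888 = -13857/1888 ≈ -7.3395)
(35533 + R(92))/(-3806 + (-21120 + c)) = (35533 + (961/81)/92)/(-3806 + (-21120 - 13857/1888)) = (35533 + (961/81)*(1/92))/(-3806 - 39888417/1888) = (35533 + 961/7452)/(-47074145/1888) = (264792877/7452)*(-1888/47074145) = -124982237944/87699132135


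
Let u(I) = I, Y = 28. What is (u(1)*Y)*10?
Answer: 280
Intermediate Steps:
(u(1)*Y)*10 = (1*28)*10 = 28*10 = 280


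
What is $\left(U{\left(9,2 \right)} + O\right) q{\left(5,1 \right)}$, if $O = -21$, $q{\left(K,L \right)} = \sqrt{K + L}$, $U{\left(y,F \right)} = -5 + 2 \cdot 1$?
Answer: $- 24 \sqrt{6} \approx -58.788$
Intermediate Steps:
$U{\left(y,F \right)} = -3$ ($U{\left(y,F \right)} = -5 + 2 = -3$)
$\left(U{\left(9,2 \right)} + O\right) q{\left(5,1 \right)} = \left(-3 - 21\right) \sqrt{5 + 1} = - 24 \sqrt{6}$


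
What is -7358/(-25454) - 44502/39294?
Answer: -5407876/6411471 ≈ -0.84347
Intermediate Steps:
-7358/(-25454) - 44502/39294 = -7358*(-1/25454) - 44502*1/39294 = 283/979 - 7417/6549 = -5407876/6411471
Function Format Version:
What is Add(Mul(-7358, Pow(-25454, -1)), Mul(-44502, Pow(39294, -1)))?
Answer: Rational(-5407876, 6411471) ≈ -0.84347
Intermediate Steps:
Add(Mul(-7358, Pow(-25454, -1)), Mul(-44502, Pow(39294, -1))) = Add(Mul(-7358, Rational(-1, 25454)), Mul(-44502, Rational(1, 39294))) = Add(Rational(283, 979), Rational(-7417, 6549)) = Rational(-5407876, 6411471)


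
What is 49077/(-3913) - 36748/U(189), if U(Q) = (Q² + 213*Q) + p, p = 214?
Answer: -138681061/10647832 ≈ -13.024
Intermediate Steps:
U(Q) = 214 + Q² + 213*Q (U(Q) = (Q² + 213*Q) + 214 = 214 + Q² + 213*Q)
49077/(-3913) - 36748/U(189) = 49077/(-3913) - 36748/(214 + 189² + 213*189) = 49077*(-1/3913) - 36748/(214 + 35721 + 40257) = -7011/559 - 36748/76192 = -7011/559 - 36748*1/76192 = -7011/559 - 9187/19048 = -138681061/10647832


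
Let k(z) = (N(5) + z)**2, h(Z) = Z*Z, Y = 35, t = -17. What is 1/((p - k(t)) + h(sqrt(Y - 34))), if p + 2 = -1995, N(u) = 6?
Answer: -1/2117 ≈ -0.00047237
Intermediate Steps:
h(Z) = Z**2
p = -1997 (p = -2 - 1995 = -1997)
k(z) = (6 + z)**2
1/((p - k(t)) + h(sqrt(Y - 34))) = 1/((-1997 - (6 - 17)**2) + (sqrt(35 - 34))**2) = 1/((-1997 - 1*(-11)**2) + (sqrt(1))**2) = 1/((-1997 - 1*121) + 1**2) = 1/((-1997 - 121) + 1) = 1/(-2118 + 1) = 1/(-2117) = -1/2117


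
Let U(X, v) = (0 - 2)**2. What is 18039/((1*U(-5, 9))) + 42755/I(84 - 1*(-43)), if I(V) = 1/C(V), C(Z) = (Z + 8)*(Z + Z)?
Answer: 5864293839/4 ≈ 1.4661e+9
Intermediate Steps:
U(X, v) = 4 (U(X, v) = (-2)**2 = 4)
C(Z) = 2*Z*(8 + Z) (C(Z) = (8 + Z)*(2*Z) = 2*Z*(8 + Z))
I(V) = 1/(2*V*(8 + V))
18039/((1*U(-5, 9))) + 42755/I(84 - 1*(-43)) = 18039/((1*4)) + 42755/((1/(2*(84 - 1*(-43))*(8 + (84 - 1*(-43)))))) = 18039/4 + 42755/((1/(2*(84 + 43)*(8 + (84 + 43))))) = 18039*(1/4) + 42755/(((1/2)/(127*(8 + 127)))) = 18039/4 + 42755/(((1/2)*(1/127)/135)) = 18039/4 + 42755/(((1/2)*(1/127)*(1/135))) = 18039/4 + 42755/(1/34290) = 18039/4 + 42755*34290 = 18039/4 + 1466068950 = 5864293839/4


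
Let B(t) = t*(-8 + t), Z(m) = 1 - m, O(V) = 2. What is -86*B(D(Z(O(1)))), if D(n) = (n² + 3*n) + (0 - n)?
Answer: -774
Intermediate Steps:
D(n) = n² + 2*n (D(n) = (n² + 3*n) - n = n² + 2*n)
-86*B(D(Z(O(1)))) = -86*(1 - 1*2)*(2 + (1 - 1*2))*(-8 + (1 - 1*2)*(2 + (1 - 1*2))) = -86*(1 - 2)*(2 + (1 - 2))*(-8 + (1 - 2)*(2 + (1 - 2))) = -86*(-(2 - 1))*(-8 - (2 - 1)) = -86*(-1*1)*(-8 - 1*1) = -(-86)*(-8 - 1) = -(-86)*(-9) = -86*9 = -774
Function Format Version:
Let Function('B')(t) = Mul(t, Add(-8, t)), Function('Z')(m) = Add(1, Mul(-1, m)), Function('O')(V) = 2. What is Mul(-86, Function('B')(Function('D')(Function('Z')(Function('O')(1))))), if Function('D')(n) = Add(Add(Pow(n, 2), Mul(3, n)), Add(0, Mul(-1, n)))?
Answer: -774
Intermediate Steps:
Function('D')(n) = Add(Pow(n, 2), Mul(2, n)) (Function('D')(n) = Add(Add(Pow(n, 2), Mul(3, n)), Mul(-1, n)) = Add(Pow(n, 2), Mul(2, n)))
Mul(-86, Function('B')(Function('D')(Function('Z')(Function('O')(1))))) = Mul(-86, Mul(Mul(Add(1, Mul(-1, 2)), Add(2, Add(1, Mul(-1, 2)))), Add(-8, Mul(Add(1, Mul(-1, 2)), Add(2, Add(1, Mul(-1, 2))))))) = Mul(-86, Mul(Mul(Add(1, -2), Add(2, Add(1, -2))), Add(-8, Mul(Add(1, -2), Add(2, Add(1, -2)))))) = Mul(-86, Mul(Mul(-1, Add(2, -1)), Add(-8, Mul(-1, Add(2, -1))))) = Mul(-86, Mul(Mul(-1, 1), Add(-8, Mul(-1, 1)))) = Mul(-86, Mul(-1, Add(-8, -1))) = Mul(-86, Mul(-1, -9)) = Mul(-86, 9) = -774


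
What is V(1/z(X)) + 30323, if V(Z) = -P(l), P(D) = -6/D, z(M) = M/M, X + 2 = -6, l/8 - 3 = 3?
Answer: 242585/8 ≈ 30323.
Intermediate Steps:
l = 48 (l = 24 + 8*3 = 24 + 24 = 48)
X = -8 (X = -2 - 6 = -8)
z(M) = 1
V(Z) = ⅛ (V(Z) = -(-6)/48 = -1*(-⅛) = ⅛)
V(1/z(X)) + 30323 = ⅛ + 30323 = 242585/8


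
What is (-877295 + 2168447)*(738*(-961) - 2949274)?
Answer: -4723669262784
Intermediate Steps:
(-877295 + 2168447)*(738*(-961) - 2949274) = 1291152*(-709218 - 2949274) = 1291152*(-3658492) = -4723669262784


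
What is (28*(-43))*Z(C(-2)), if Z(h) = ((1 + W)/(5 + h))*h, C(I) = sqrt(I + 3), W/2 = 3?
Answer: -4214/3 ≈ -1404.7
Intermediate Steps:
W = 6 (W = 2*3 = 6)
C(I) = sqrt(3 + I)
Z(h) = 7*h/(5 + h) (Z(h) = ((1 + 6)/(5 + h))*h = (7/(5 + h))*h = 7*h/(5 + h))
(28*(-43))*Z(C(-2)) = (28*(-43))*(7*sqrt(3 - 2)/(5 + sqrt(3 - 2))) = -8428*sqrt(1)/(5 + sqrt(1)) = -8428/(5 + 1) = -8428/6 = -1204*7/6 = -4214/3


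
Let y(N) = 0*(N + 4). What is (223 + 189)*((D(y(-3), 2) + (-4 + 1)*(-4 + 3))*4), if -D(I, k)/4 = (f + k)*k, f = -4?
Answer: 31312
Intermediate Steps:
y(N) = 0 (y(N) = 0*(4 + N) = 0)
D(I, k) = -4*k*(-4 + k) (D(I, k) = -4*(-4 + k)*k = -4*k*(-4 + k))
(223 + 189)*((D(y(-3), 2) + (-4 + 1)*(-4 + 3))*4) = (223 + 189)*((4*2*(4 - 1*2) + (-4 + 1)*(-4 + 3))*4) = 412*((4*2*(4 - 2) - 3*(-1))*4) = 412*((4*2*2 + 3)*4) = 412*((16 + 3)*4) = 412*(19*4) = 412*76 = 31312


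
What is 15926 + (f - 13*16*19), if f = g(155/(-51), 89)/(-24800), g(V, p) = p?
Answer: 296955111/24800 ≈ 11974.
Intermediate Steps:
f = -89/24800 (f = 89/(-24800) = 89*(-1/24800) = -89/24800 ≈ -0.0035887)
15926 + (f - 13*16*19) = 15926 + (-89/24800 - 13*16*19) = 15926 + (-89/24800 - 208*19) = 15926 + (-89/24800 - 1*3952) = 15926 + (-89/24800 - 3952) = 15926 - 98009689/24800 = 296955111/24800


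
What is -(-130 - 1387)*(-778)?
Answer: -1180226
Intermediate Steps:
-(-130 - 1387)*(-778) = -(-1517)*(-778) = -1*1180226 = -1180226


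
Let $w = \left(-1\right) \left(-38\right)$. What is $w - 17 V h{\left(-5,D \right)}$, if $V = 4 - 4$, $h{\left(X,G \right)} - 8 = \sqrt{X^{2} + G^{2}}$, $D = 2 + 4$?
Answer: $38$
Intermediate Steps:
$D = 6$
$h{\left(X,G \right)} = 8 + \sqrt{G^{2} + X^{2}}$ ($h{\left(X,G \right)} = 8 + \sqrt{X^{2} + G^{2}} = 8 + \sqrt{G^{2} + X^{2}}$)
$V = 0$
$w = 38$
$w - 17 V h{\left(-5,D \right)} = 38 - 17 \cdot 0 \left(8 + \sqrt{6^{2} + \left(-5\right)^{2}}\right) = 38 - 17 \cdot 0 \left(8 + \sqrt{36 + 25}\right) = 38 - 17 \cdot 0 \left(8 + \sqrt{61}\right) = 38 - 0 = 38 + 0 = 38$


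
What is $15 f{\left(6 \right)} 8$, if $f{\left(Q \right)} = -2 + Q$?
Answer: $480$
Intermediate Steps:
$15 f{\left(6 \right)} 8 = 15 \left(-2 + 6\right) 8 = 15 \cdot 4 \cdot 8 = 60 \cdot 8 = 480$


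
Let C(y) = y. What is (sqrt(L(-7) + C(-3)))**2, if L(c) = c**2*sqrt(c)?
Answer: -3 + 49*I*sqrt(7) ≈ -3.0 + 129.64*I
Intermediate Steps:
L(c) = c**(5/2)
(sqrt(L(-7) + C(-3)))**2 = (sqrt((-7)**(5/2) - 3))**2 = (sqrt(49*I*sqrt(7) - 3))**2 = (sqrt(-3 + 49*I*sqrt(7)))**2 = -3 + 49*I*sqrt(7)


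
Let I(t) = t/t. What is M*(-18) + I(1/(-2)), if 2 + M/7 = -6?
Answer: 1009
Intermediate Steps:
M = -56 (M = -14 + 7*(-6) = -14 - 42 = -56)
I(t) = 1
M*(-18) + I(1/(-2)) = -56*(-18) + 1 = 1008 + 1 = 1009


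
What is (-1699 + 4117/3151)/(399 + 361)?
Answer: -29073/13015 ≈ -2.2338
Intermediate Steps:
(-1699 + 4117/3151)/(399 + 361) = (-1699 + 4117*(1/3151))/760 = (-1699 + 179/137)*(1/760) = -232584/137*1/760 = -29073/13015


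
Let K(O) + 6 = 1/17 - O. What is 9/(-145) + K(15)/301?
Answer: -97673/741965 ≈ -0.13164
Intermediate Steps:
K(O) = -101/17 - O (K(O) = -6 + (1/17 - O) = -101/17 - O)
9/(-145) + K(15)/301 = 9/(-145) + (-101/17 - 1*15)/301 = 9*(-1/145) + (-101/17 - 15)*(1/301) = -9/145 - 356/17*1/301 = -9/145 - 356/5117 = -97673/741965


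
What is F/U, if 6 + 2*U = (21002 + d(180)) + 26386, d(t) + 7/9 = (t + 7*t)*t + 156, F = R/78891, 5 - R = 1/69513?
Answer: 695128/1682131615264745 ≈ 4.1324e-10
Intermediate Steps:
R = 347564/69513 (R = 5 - 1/69513 = 347564/69513 ≈ 5.0000)
F = 347564/5483950083 (F = (347564/69513)/78891 = (347564/69513)*(1/78891) = 347564/5483950083 ≈ 6.3378e-5)
d(t) = 1397/9 + 8*t**2 (d(t) = -7/9 + ((t + 7*t)*t + 156) = -7/9 + ((8*t)*t + 156) = -7/9 + (8*t**2 + 156) = -7/9 + (156 + 8*t**2) = 1397/9 + 8*t**2)
U = 2760635/18 (U = -3 + ((21002 + (1397/9 + 8*180**2)) + 26386)/2 = -3 + ((21002 + (1397/9 + 8*32400)) + 26386)/2 = -3 + ((21002 + (1397/9 + 259200)) + 26386)/2 = -3 + ((21002 + 2334197/9) + 26386)/2 = -3 + (2523215/9 + 26386)/2 = -3 + (1/2)*(2760689/9) = -3 + 2760689/18 = 2760635/18 ≈ 1.5337e+5)
F/U = 347564/(5483950083*(2760635/18)) = (347564/5483950083)*(18/2760635) = 695128/1682131615264745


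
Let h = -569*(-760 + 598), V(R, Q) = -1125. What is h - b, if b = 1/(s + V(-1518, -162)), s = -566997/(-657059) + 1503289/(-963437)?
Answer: 65686578474174049969/712605804434237 ≈ 92178.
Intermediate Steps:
s = -441483678362/633034951783 (s = -566997*(-1/657059) + 1503289*(-1/963437) = 566997/657059 - 1503289/963437 = -441483678362/633034951783 ≈ -0.69741)
b = -633034951783/712605804434237 (b = 1/(-441483678362/633034951783 - 1125) = 1/(-712605804434237/633034951783) = -633034951783/712605804434237 ≈ -0.00088834)
h = 92178 (h = -569*(-162) = 92178)
h - b = 92178 - 1*(-633034951783/712605804434237) = 92178 + 633034951783/712605804434237 = 65686578474174049969/712605804434237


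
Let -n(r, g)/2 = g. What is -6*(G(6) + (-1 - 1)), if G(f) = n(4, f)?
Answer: 84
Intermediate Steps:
n(r, g) = -2*g
G(f) = -2*f
-6*(G(6) + (-1 - 1)) = -6*(-2*6 + (-1 - 1)) = -6*(-12 - 2) = -6*(-14) = 84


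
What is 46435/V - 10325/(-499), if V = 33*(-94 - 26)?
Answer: 3543187/395208 ≈ 8.9654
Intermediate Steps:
V = -3960 (V = 33*(-120) = -3960)
46435/V - 10325/(-499) = 46435/(-3960) - 10325/(-499) = 46435*(-1/3960) - 10325*(-1/499) = -9287/792 + 10325/499 = 3543187/395208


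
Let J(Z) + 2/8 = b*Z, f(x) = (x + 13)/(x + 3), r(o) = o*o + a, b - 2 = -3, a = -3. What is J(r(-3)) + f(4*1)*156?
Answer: 10433/28 ≈ 372.61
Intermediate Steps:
b = -1 (b = 2 - 3 = -1)
r(o) = -3 + o**2 (r(o) = o*o - 3 = o**2 - 3 = -3 + o**2)
f(x) = (13 + x)/(3 + x)
J(Z) = -1/4 - Z
J(r(-3)) + f(4*1)*156 = (-1/4 - (-3 + (-3)**2)) + ((13 + 4*1)/(3 + 4*1))*156 = (-1/4 - (-3 + 9)) + ((13 + 4)/(3 + 4))*156 = (-1/4 - 1*6) + (17/7)*156 = (-1/4 - 6) + ((1/7)*17)*156 = -25/4 + (17/7)*156 = -25/4 + 2652/7 = 10433/28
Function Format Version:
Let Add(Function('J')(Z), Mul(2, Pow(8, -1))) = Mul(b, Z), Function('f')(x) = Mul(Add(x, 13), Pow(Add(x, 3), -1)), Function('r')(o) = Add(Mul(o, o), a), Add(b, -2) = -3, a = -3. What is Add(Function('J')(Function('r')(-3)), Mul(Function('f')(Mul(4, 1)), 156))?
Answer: Rational(10433, 28) ≈ 372.61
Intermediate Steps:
b = -1 (b = Add(2, -3) = -1)
Function('r')(o) = Add(-3, Pow(o, 2)) (Function('r')(o) = Add(Mul(o, o), -3) = Add(Pow(o, 2), -3) = Add(-3, Pow(o, 2)))
Function('f')(x) = Mul(Pow(Add(3, x), -1), Add(13, x)) (Function('f')(x) = Mul(Add(13, x), Pow(Add(3, x), -1)) = Mul(Pow(Add(3, x), -1), Add(13, x)))
Function('J')(Z) = Add(Rational(-1, 4), Mul(-1, Z))
Add(Function('J')(Function('r')(-3)), Mul(Function('f')(Mul(4, 1)), 156)) = Add(Add(Rational(-1, 4), Mul(-1, Add(-3, Pow(-3, 2)))), Mul(Mul(Pow(Add(3, Mul(4, 1)), -1), Add(13, Mul(4, 1))), 156)) = Add(Add(Rational(-1, 4), Mul(-1, Add(-3, 9))), Mul(Mul(Pow(Add(3, 4), -1), Add(13, 4)), 156)) = Add(Add(Rational(-1, 4), Mul(-1, 6)), Mul(Mul(Pow(7, -1), 17), 156)) = Add(Add(Rational(-1, 4), -6), Mul(Mul(Rational(1, 7), 17), 156)) = Add(Rational(-25, 4), Mul(Rational(17, 7), 156)) = Add(Rational(-25, 4), Rational(2652, 7)) = Rational(10433, 28)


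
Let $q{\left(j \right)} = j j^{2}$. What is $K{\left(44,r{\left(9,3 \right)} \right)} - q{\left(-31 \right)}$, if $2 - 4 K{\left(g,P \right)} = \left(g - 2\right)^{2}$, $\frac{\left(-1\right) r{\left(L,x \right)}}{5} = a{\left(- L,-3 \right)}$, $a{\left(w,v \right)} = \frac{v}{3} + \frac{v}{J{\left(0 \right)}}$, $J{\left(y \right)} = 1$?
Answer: $\frac{58701}{2} \approx 29351.0$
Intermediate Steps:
$a{\left(w,v \right)} = \frac{4 v}{3}$ ($a{\left(w,v \right)} = \frac{v}{3} + \frac{v}{1} = v \frac{1}{3} + v 1 = \frac{v}{3} + v = \frac{4 v}{3}$)
$q{\left(j \right)} = j^{3}$
$r{\left(L,x \right)} = 20$ ($r{\left(L,x \right)} = - 5 \cdot \frac{4}{3} \left(-3\right) = \left(-5\right) \left(-4\right) = 20$)
$K{\left(g,P \right)} = \frac{1}{2} - \frac{\left(-2 + g\right)^{2}}{4}$ ($K{\left(g,P \right)} = \frac{1}{2} - \frac{\left(g - 2\right)^{2}}{4} = \frac{1}{2} - \frac{\left(-2 + g\right)^{2}}{4}$)
$K{\left(44,r{\left(9,3 \right)} \right)} - q{\left(-31 \right)} = \left(\frac{1}{2} - \frac{\left(-2 + 44\right)^{2}}{4}\right) - \left(-31\right)^{3} = \left(\frac{1}{2} - \frac{42^{2}}{4}\right) - -29791 = \left(\frac{1}{2} - 441\right) + 29791 = - \frac{881}{2} + 29791 = \frac{58701}{2}$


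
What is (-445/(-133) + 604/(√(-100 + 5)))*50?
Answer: 22250/133 - 6040*I*√95/19 ≈ 167.29 - 3098.5*I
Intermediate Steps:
(-445/(-133) + 604/(√(-100 + 5)))*50 = (-445*(-1/133) + 604/(√(-95)))*50 = (445/133 + 604/((I*√95)))*50 = (445/133 + 604*(-I*√95/95))*50 = (445/133 - 604*I*√95/95)*50 = 22250/133 - 6040*I*√95/19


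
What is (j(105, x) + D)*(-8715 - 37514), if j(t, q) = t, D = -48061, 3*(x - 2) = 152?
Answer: 2216957924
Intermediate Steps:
x = 158/3 (x = 2 + (⅓)*152 = 2 + 152/3 = 158/3 ≈ 52.667)
(j(105, x) + D)*(-8715 - 37514) = (105 - 48061)*(-8715 - 37514) = -47956*(-46229) = 2216957924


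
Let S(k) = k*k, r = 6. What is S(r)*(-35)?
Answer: -1260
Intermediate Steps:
S(k) = k**2
S(r)*(-35) = 6**2*(-35) = 36*(-35) = -1260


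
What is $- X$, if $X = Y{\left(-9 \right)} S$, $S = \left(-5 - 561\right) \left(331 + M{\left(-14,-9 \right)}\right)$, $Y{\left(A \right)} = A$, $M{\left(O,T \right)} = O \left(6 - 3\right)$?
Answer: $-1472166$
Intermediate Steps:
$M{\left(O,T \right)} = 3 O$ ($M{\left(O,T \right)} = O 3 = 3 O$)
$S = -163574$ ($S = \left(-5 - 561\right) \left(331 + 3 \left(-14\right)\right) = - 566 \left(331 - 42\right) = \left(-566\right) 289 = -163574$)
$X = 1472166$ ($X = \left(-9\right) \left(-163574\right) = 1472166$)
$- X = \left(-1\right) 1472166 = -1472166$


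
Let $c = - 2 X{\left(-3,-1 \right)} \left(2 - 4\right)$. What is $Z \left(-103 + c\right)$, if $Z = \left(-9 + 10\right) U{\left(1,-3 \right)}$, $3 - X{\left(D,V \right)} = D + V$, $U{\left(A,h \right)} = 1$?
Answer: $-75$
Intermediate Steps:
$X{\left(D,V \right)} = 3 - D - V$ ($X{\left(D,V \right)} = 3 - \left(D + V\right) = 3 - D - V$)
$Z = 1$ ($Z = \left(-9 + 10\right) 1 = 1 \cdot 1 = 1$)
$c = 28$ ($c = - 2 \left(3 - -3 - -1\right) \left(2 - 4\right) = - 2 \left(3 + 3 + 1\right) \left(2 - 4\right) = \left(-2\right) 7 \left(-2\right) = \left(-14\right) \left(-2\right) = 28$)
$Z \left(-103 + c\right) = 1 \left(-103 + 28\right) = 1 \left(-75\right) = -75$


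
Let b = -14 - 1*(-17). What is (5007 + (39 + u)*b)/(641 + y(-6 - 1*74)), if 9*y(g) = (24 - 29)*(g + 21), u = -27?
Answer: 45387/6064 ≈ 7.4847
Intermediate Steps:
b = 3 (b = -14 + 17 = 3)
y(g) = -35/3 - 5*g/9 (y(g) = ((24 - 29)*(g + 21))/9 = (-5*(21 + g))/9 = (-105 - 5*g)/9 = -35/3 - 5*g/9)
(5007 + (39 + u)*b)/(641 + y(-6 - 1*74)) = (5007 + (39 - 27)*3)/(641 + (-35/3 - 5*(-6 - 1*74)/9)) = (5007 + 12*3)/(641 + (-35/3 - 5*(-6 - 74)/9)) = (5007 + 36)/(641 + (-35/3 - 5/9*(-80))) = 5043/(641 + (-35/3 + 400/9)) = 5043/(641 + 295/9) = 5043/(6064/9) = 5043*(9/6064) = 45387/6064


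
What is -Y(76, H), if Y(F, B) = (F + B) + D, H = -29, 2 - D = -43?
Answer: -92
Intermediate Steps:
D = 45 (D = 2 - 1*(-43) = 2 + 43 = 45)
Y(F, B) = 45 + B + F (Y(F, B) = (F + B) + 45 = (B + F) + 45 = 45 + B + F)
-Y(76, H) = -(45 - 29 + 76) = -1*92 = -92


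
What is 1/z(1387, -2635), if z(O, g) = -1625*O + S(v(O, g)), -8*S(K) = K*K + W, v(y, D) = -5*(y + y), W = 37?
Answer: -8/210407937 ≈ -3.8021e-8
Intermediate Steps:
v(y, D) = -10*y
S(K) = -37/8 - K²/8 (S(K) = -(K*K + 37)/8 = -(K² + 37)/8 = -(37 + K²)/8 = -37/8 - K²/8)
z(O, g) = -37/8 - 1625*O - 25*O²/2 (z(O, g) = -1625*O + (-37/8 - 100*O²/8) = -1625*O + (-37/8 - 25*O²/2) = -37/8 - 1625*O - 25*O²/2)
1/z(1387, -2635) = 1/(-37/8 - 1625*1387 - 25/2*1387²) = 1/(-37/8 - 2253875 - 25/2*1923769) = 1/(-37/8 - 2253875 - 48094225/2) = 1/(-210407937/8) = -8/210407937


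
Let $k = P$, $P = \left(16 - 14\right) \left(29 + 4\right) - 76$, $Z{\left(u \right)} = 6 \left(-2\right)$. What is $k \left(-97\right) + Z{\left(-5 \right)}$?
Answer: $958$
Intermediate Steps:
$Z{\left(u \right)} = -12$
$P = -10$ ($P = 2 \cdot 33 - 76 = 66 - 76 = -10$)
$k = -10$
$k \left(-97\right) + Z{\left(-5 \right)} = \left(-10\right) \left(-97\right) - 12 = 970 - 12 = 958$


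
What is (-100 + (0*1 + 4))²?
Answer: 9216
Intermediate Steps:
(-100 + (0*1 + 4))² = (-100 + (0 + 4))² = (-100 + 4)² = (-96)² = 9216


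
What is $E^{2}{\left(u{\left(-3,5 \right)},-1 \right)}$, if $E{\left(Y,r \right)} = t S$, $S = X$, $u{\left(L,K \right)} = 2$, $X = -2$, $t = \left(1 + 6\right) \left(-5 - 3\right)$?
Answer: $12544$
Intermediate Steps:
$t = -56$ ($t = 7 \left(-8\right) = -56$)
$S = -2$
$E{\left(Y,r \right)} = 112$ ($E{\left(Y,r \right)} = \left(-56\right) \left(-2\right) = 112$)
$E^{2}{\left(u{\left(-3,5 \right)},-1 \right)} = 112^{2} = 12544$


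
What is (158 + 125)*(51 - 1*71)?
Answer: -5660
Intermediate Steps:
(158 + 125)*(51 - 1*71) = 283*(51 - 71) = 283*(-20) = -5660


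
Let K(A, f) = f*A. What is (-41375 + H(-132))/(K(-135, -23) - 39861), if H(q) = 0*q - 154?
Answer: 13843/12252 ≈ 1.1299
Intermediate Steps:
H(q) = -154 (H(q) = 0 - 154 = -154)
K(A, f) = A*f
(-41375 + H(-132))/(K(-135, -23) - 39861) = (-41375 - 154)/(-135*(-23) - 39861) = -41529/(3105 - 39861) = -41529/(-36756) = -41529*(-1/36756) = 13843/12252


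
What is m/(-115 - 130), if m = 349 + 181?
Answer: -106/49 ≈ -2.1633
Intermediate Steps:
m = 530
m/(-115 - 130) = 530/(-115 - 130) = 530/(-245) = 530*(-1/245) = -106/49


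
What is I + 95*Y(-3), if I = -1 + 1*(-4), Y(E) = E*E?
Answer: 850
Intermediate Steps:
Y(E) = E²
I = -5 (I = -1 - 4 = -5)
I + 95*Y(-3) = -5 + 95*(-3)² = -5 + 95*9 = -5 + 855 = 850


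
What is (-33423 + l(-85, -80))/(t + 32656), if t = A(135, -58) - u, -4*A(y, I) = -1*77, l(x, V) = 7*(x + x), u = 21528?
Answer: -138452/44589 ≈ -3.1051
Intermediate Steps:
l(x, V) = 14*x (l(x, V) = 7*(2*x) = 14*x)
A(y, I) = 77/4 (A(y, I) = -(-1)*77/4 = -¼*(-77) = 77/4)
t = -86035/4 (t = 77/4 - 1*21528 = 77/4 - 21528 = -86035/4 ≈ -21509.)
(-33423 + l(-85, -80))/(t + 32656) = (-33423 + 14*(-85))/(-86035/4 + 32656) = (-33423 - 1190)/(44589/4) = -34613*4/44589 = -138452/44589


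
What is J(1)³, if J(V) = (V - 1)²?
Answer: 0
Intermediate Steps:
J(V) = (-1 + V)²
J(1)³ = ((-1 + 1)²)³ = (0²)³ = 0³ = 0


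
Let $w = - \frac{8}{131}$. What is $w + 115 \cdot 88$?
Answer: $\frac{1325712}{131} \approx 10120.0$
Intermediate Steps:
$w = - \frac{8}{131}$ ($w = \left(-8\right) \frac{1}{131} = - \frac{8}{131} \approx -0.061069$)
$w + 115 \cdot 88 = - \frac{8}{131} + 115 \cdot 88 = - \frac{8}{131} + 10120 = \frac{1325712}{131}$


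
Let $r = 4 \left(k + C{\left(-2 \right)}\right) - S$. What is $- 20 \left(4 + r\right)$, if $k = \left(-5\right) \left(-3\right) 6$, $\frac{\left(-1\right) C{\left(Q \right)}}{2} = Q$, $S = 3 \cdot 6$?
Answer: $-7240$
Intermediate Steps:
$S = 18$
$C{\left(Q \right)} = - 2 Q$
$k = 90$ ($k = 15 \cdot 6 = 90$)
$r = 358$ ($r = 4 \left(90 - -4\right) - 18 = 4 \left(90 + 4\right) - 18 = 4 \cdot 94 - 18 = 376 - 18 = 358$)
$- 20 \left(4 + r\right) = - 20 \left(4 + 358\right) = \left(-20\right) 362 = -7240$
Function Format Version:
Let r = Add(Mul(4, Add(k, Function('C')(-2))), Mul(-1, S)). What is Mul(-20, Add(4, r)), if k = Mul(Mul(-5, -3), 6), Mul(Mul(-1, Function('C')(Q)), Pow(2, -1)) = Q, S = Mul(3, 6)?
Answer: -7240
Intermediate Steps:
S = 18
Function('C')(Q) = Mul(-2, Q)
k = 90 (k = Mul(15, 6) = 90)
r = 358 (r = Add(Mul(4, Add(90, Mul(-2, -2))), Mul(-1, 18)) = Add(Mul(4, Add(90, 4)), -18) = Add(Mul(4, 94), -18) = Add(376, -18) = 358)
Mul(-20, Add(4, r)) = Mul(-20, Add(4, 358)) = Mul(-20, 362) = -7240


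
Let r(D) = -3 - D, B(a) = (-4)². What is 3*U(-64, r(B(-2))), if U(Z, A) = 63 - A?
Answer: 246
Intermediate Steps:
B(a) = 16
3*U(-64, r(B(-2))) = 3*(63 - (-3 - 1*16)) = 3*(63 - (-3 - 16)) = 3*(63 - 1*(-19)) = 3*(63 + 19) = 3*82 = 246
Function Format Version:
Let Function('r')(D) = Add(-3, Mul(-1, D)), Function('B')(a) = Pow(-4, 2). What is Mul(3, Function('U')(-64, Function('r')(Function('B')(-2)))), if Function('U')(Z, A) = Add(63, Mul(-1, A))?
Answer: 246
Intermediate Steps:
Function('B')(a) = 16
Mul(3, Function('U')(-64, Function('r')(Function('B')(-2)))) = Mul(3, Add(63, Mul(-1, Add(-3, Mul(-1, 16))))) = Mul(3, Add(63, Mul(-1, Add(-3, -16)))) = Mul(3, Add(63, Mul(-1, -19))) = Mul(3, Add(63, 19)) = Mul(3, 82) = 246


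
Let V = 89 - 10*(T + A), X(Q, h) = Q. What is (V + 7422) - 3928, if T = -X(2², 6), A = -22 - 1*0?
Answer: 3843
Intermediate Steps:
A = -22 (A = -22 + 0 = -22)
T = -4 (T = -1*2² = -1*4 = -4)
V = 349 (V = 89 - 10*(-4 - 22) = 89 - 10*(-26) = 89 + 260 = 349)
(V + 7422) - 3928 = (349 + 7422) - 3928 = 7771 - 3928 = 3843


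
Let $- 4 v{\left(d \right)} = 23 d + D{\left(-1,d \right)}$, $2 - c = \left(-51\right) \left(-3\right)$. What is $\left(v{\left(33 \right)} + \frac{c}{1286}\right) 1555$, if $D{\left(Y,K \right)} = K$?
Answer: $- \frac{396181345}{1286} \approx -3.0807 \cdot 10^{5}$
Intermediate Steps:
$c = -151$ ($c = 2 - \left(-51\right) \left(-3\right) = 2 - 153 = -151$)
$v{\left(d \right)} = - 6 d$ ($v{\left(d \right)} = - \frac{23 d + d}{4} = - \frac{24 d}{4} = - 6 d$)
$\left(v{\left(33 \right)} + \frac{c}{1286}\right) 1555 = \left(\left(-6\right) 33 - \frac{151}{1286}\right) 1555 = \left(-198 - \frac{151}{1286}\right) 1555 = \left(- \frac{254779}{1286}\right) 1555 = - \frac{396181345}{1286}$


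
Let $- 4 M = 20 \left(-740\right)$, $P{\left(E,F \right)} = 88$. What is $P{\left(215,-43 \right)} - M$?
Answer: $-3612$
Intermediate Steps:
$M = 3700$ ($M = - \frac{20 \left(-740\right)}{4} = \left(- \frac{1}{4}\right) \left(-14800\right) = 3700$)
$P{\left(215,-43 \right)} - M = 88 - 3700 = -3612$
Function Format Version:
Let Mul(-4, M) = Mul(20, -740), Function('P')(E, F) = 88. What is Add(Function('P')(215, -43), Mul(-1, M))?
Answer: -3612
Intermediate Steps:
M = 3700 (M = Mul(Rational(-1, 4), Mul(20, -740)) = Mul(Rational(-1, 4), -14800) = 3700)
Add(Function('P')(215, -43), Mul(-1, M)) = Add(88, Mul(-1, 3700)) = Add(88, -3700) = -3612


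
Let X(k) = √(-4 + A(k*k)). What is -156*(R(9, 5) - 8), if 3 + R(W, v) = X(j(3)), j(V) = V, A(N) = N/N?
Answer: 1716 - 156*I*√3 ≈ 1716.0 - 270.2*I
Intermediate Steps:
A(N) = 1
X(k) = I*√3 (X(k) = √(-4 + 1) = √(-3) = I*√3)
R(W, v) = -3 + I*√3
-156*(R(9, 5) - 8) = -156*((-3 + I*√3) - 8) = -156*(-11 + I*√3) = 1716 - 156*I*√3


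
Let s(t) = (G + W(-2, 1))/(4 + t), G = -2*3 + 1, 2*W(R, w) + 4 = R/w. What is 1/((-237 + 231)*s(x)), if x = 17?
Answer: 7/16 ≈ 0.43750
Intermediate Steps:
W(R, w) = -2 + R/(2*w) (W(R, w) = -2 + (R/w)/2 = -2 + R/(2*w))
G = -5 (G = -6 + 1 = -5)
s(t) = -8/(4 + t) (s(t) = (-5 + (-2 + (1/2)*(-2)/1))/(4 + t) = (-5 + (-2 + (1/2)*(-2)*1))/(4 + t) = (-5 + (-2 - 1))/(4 + t) = (-5 - 3)/(4 + t) = -8/(4 + t))
1/((-237 + 231)*s(x)) = 1/((-237 + 231)*((-8/(4 + 17)))) = 1/((-6)*((-8/21))) = -1/(6*((-8*1/21))) = -1/(6*(-8/21)) = -1/6*(-21/8) = 7/16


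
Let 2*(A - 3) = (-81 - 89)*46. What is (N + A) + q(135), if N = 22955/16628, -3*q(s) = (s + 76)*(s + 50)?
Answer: -843901903/49884 ≈ -16917.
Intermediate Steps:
q(s) = -(50 + s)*(76 + s)/3 (q(s) = -(s + 76)*(s + 50)/3 = -(76 + s)*(50 + s)/3 = -(50 + s)*(76 + s)/3)
N = 22955/16628 (N = 22955*(1/16628) = 22955/16628 ≈ 1.3805)
A = -3907 (A = 3 + ((-81 - 89)*46)/2 = 3 + (-170*46)/2 = 3 + (½)*(-7820) = 3 - 3910 = -3907)
(N + A) + q(135) = (22955/16628 - 3907) + (-3800/3 - 42*135 - ⅓*135²) = -64942641/16628 + (-3800/3 - 5670 - ⅓*18225) = -64942641/16628 + (-3800/3 - 5670 - 6075) = -64942641/16628 - 39035/3 = -843901903/49884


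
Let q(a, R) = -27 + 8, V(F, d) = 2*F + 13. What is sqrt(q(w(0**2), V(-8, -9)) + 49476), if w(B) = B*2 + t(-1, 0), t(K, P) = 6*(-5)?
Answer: 19*sqrt(137) ≈ 222.39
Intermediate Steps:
t(K, P) = -30
w(B) = -30 + 2*B (w(B) = B*2 - 30 = 2*B - 30 = -30 + 2*B)
V(F, d) = 13 + 2*F
q(a, R) = -19
sqrt(q(w(0**2), V(-8, -9)) + 49476) = sqrt(-19 + 49476) = sqrt(49457) = 19*sqrt(137)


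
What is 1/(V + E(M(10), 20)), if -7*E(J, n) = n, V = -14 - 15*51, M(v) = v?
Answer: -7/5473 ≈ -0.0012790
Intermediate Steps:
V = -779 (V = -14 - 765 = -779)
E(J, n) = -n/7
1/(V + E(M(10), 20)) = 1/(-779 - 1/7*20) = 1/(-779 - 20/7) = 1/(-5473/7) = -7/5473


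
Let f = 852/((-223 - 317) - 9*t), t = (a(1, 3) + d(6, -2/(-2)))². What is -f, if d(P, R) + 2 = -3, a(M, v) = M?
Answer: 71/57 ≈ 1.2456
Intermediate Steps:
d(P, R) = -5 (d(P, R) = -2 - 3 = -5)
t = 16 (t = (1 - 5)² = (-4)² = 16)
f = -71/57 (f = 852/((-223 - 317) - 9*16) = 852/(-540 - 144) = 852/(-684) = 852*(-1/684) = -71/57 ≈ -1.2456)
-f = -1*(-71/57) = 71/57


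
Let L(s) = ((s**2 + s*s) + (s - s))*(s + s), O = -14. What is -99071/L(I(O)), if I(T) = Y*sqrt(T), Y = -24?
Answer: 14153*I*sqrt(14)/1548288 ≈ 0.034203*I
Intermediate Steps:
I(T) = -24*sqrt(T)
L(s) = 4*s**3 (L(s) = ((s**2 + s**2) + 0)*(2*s) = (2*s**2 + 0)*(2*s) = (2*s**2)*(2*s) = 4*s**3)
-99071/L(I(O)) = -99071*(-I*sqrt(14)/10838016) = -(-14153)*I*sqrt(14)/1548288 = 14153*I*sqrt(14)/1548288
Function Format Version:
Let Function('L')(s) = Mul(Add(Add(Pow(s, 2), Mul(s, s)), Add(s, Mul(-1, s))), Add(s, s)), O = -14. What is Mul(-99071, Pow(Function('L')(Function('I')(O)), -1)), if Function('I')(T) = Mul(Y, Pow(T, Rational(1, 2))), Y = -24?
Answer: Mul(Rational(14153, 1548288), I, Pow(14, Rational(1, 2))) ≈ Mul(0.034203, I)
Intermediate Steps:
Function('I')(T) = Mul(-24, Pow(T, Rational(1, 2)))
Function('L')(s) = Mul(4, Pow(s, 3)) (Function('L')(s) = Mul(Add(Add(Pow(s, 2), Pow(s, 2)), 0), Mul(2, s)) = Mul(Add(Mul(2, Pow(s, 2)), 0), Mul(2, s)) = Mul(Mul(2, Pow(s, 2)), Mul(2, s)) = Mul(4, Pow(s, 3)))
Mul(-99071, Pow(Function('L')(Function('I')(O)), -1)) = Mul(-99071, Pow(Mul(4, Pow(Mul(-24, Pow(-14, Rational(1, 2))), 3)), -1)) = Mul(-99071, Pow(Mul(4, Pow(Mul(-24, Mul(I, Pow(14, Rational(1, 2)))), 3)), -1)) = Mul(-99071, Pow(Mul(4, Pow(Mul(-24, I, Pow(14, Rational(1, 2))), 3)), -1)) = Mul(-99071, Pow(Mul(4, Mul(193536, I, Pow(14, Rational(1, 2)))), -1)) = Mul(-99071, Pow(Mul(774144, I, Pow(14, Rational(1, 2))), -1)) = Mul(-99071, Mul(Rational(-1, 10838016), I, Pow(14, Rational(1, 2)))) = Mul(Rational(14153, 1548288), I, Pow(14, Rational(1, 2)))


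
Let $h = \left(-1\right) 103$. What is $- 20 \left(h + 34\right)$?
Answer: $1380$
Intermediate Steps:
$h = -103$
$- 20 \left(h + 34\right) = - 20 \left(-103 + 34\right) = \left(-20\right) \left(-69\right) = 1380$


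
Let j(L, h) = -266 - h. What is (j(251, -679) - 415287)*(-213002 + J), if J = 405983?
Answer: -80062799394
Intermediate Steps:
(j(251, -679) - 415287)*(-213002 + J) = ((-266 - 1*(-679)) - 415287)*(-213002 + 405983) = ((-266 + 679) - 415287)*192981 = (413 - 415287)*192981 = -414874*192981 = -80062799394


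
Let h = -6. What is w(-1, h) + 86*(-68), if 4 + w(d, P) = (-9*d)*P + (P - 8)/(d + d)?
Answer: -5899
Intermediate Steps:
w(d, P) = -4 + (-8 + P)/(2*d) - 9*P*d (w(d, P) = -4 + ((-9*d)*P + (P - 8)/(d + d)) = -4 + (-9*P*d + (-8 + P)/((2*d))) = -4 + (-9*P*d + (-8 + P)*(1/(2*d))) = -4 + (-9*P*d + (-8 + P)/(2*d)) = -4 + ((-8 + P)/(2*d) - 9*P*d) = -4 + (-8 + P)/(2*d) - 9*P*d)
w(-1, h) + 86*(-68) = (-4 - 4/(-1) + (½)*(-6)/(-1) - 9*(-6)*(-1)) + 86*(-68) = (-4 - 4*(-1) + (½)*(-6)*(-1) - 54) - 5848 = (-4 + 4 + 3 - 54) - 5848 = -51 - 5848 = -5899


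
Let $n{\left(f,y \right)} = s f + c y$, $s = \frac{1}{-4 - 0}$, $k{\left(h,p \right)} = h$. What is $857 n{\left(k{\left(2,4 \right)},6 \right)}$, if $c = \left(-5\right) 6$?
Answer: $- \frac{309377}{2} \approx -1.5469 \cdot 10^{5}$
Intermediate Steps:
$c = -30$
$s = - \frac{1}{4}$ ($s = \frac{1}{-4 + 0} = \frac{1}{-4} = - \frac{1}{4} \approx -0.25$)
$n{\left(f,y \right)} = - 30 y - \frac{f}{4}$ ($n{\left(f,y \right)} = - \frac{f}{4} - 30 y = - 30 y - \frac{f}{4}$)
$857 n{\left(k{\left(2,4 \right)},6 \right)} = 857 \left(\left(-30\right) 6 - \frac{1}{2}\right) = 857 \left(-180 - \frac{1}{2}\right) = 857 \left(- \frac{361}{2}\right) = - \frac{309377}{2}$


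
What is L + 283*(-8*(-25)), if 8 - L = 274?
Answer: 56334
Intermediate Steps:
L = -266 (L = 8 - 1*274 = 8 - 274 = -266)
L + 283*(-8*(-25)) = -266 + 283*(-8*(-25)) = -266 + 283*200 = -266 + 56600 = 56334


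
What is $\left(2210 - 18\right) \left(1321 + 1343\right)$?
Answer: $5839488$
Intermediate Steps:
$\left(2210 - 18\right) \left(1321 + 1343\right) = \left(2210 - 18\right) 2664 = 2192 \cdot 2664 = 5839488$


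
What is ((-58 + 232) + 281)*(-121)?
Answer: -55055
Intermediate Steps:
((-58 + 232) + 281)*(-121) = (174 + 281)*(-121) = 455*(-121) = -55055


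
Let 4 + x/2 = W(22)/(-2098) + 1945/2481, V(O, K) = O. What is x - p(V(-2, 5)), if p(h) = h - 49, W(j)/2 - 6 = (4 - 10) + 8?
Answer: 115951381/2602569 ≈ 44.553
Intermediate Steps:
W(j) = 16 (W(j) = 12 + 2*((4 - 10) + 8) = 12 + 2*(-6 + 8) = 12 + 2*2 = 12 + 4 = 16)
p(h) = -49 + h
x = -16779638/2602569 (x = -8 + 2*(16/(-2098) + 1945/2481) = -8 + 2*(16*(-1/2098) + 1945*(1/2481)) = -8 + 2*(-8/1049 + 1945/2481) = -8 + 2*(2020457/2602569) = -8 + 4040914/2602569 = -16779638/2602569 ≈ -6.4473)
x - p(V(-2, 5)) = -16779638/2602569 - (-49 - 2) = -16779638/2602569 - 1*(-51) = -16779638/2602569 + 51 = 115951381/2602569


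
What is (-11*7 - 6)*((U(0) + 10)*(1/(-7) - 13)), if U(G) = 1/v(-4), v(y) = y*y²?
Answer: 1219851/112 ≈ 10892.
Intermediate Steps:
v(y) = y³
U(G) = -1/64 (U(G) = 1/((-4)³) = 1/(-64) = -1/64)
(-11*7 - 6)*((U(0) + 10)*(1/(-7) - 13)) = (-11*7 - 6)*((-1/64 + 10)*(1/(-7) - 13)) = (-77 - 6)*(639*(-⅐ - 13)/64) = -53037*(-92)/(64*7) = -83*(-14697/112) = 1219851/112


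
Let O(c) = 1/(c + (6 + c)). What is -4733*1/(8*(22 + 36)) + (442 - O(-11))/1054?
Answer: -4783465/489056 ≈ -9.7810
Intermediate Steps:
O(c) = 1/(6 + 2*c)
-4733*1/(8*(22 + 36)) + (442 - O(-11))/1054 = -4733*1/(8*(22 + 36)) + (442 - 1/(2*(3 - 11)))/1054 = -4733/(8*58) + (442 - 1/(2*(-8)))*(1/1054) = -4733/464 + (442 - (-1)/(2*8))*(1/1054) = -4733*1/464 + (442 - 1*(-1/16))*(1/1054) = -4733/464 + (442 + 1/16)*(1/1054) = -4733/464 + (7073/16)*(1/1054) = -4733/464 + 7073/16864 = -4783465/489056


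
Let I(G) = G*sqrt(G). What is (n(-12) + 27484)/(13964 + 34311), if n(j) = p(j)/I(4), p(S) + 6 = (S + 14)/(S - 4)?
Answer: 1758927/3089600 ≈ 0.56931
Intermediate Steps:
p(S) = -6 + (14 + S)/(-4 + S) (p(S) = -6 + (S + 14)/(S - 4) = -6 + (14 + S)/(-4 + S))
I(G) = G**(3/2)
n(j) = (38 - 5*j)/(8*(-4 + j)) (n(j) = ((38 - 5*j)/(-4 + j))/(4**(3/2)) = ((38 - 5*j)/(-4 + j))/8 = ((38 - 5*j)/(-4 + j))*(1/8) = (38 - 5*j)/(8*(-4 + j)))
(n(-12) + 27484)/(13964 + 34311) = ((38 - 5*(-12))/(8*(-4 - 12)) + 27484)/(13964 + 34311) = ((1/8)*(38 + 60)/(-16) + 27484)/48275 = ((1/8)*(-1/16)*98 + 27484)*(1/48275) = (-49/64 + 27484)*(1/48275) = (1758927/64)*(1/48275) = 1758927/3089600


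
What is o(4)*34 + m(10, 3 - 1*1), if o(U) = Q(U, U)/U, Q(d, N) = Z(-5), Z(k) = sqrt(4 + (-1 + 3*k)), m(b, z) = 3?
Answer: 3 + 17*I*sqrt(3) ≈ 3.0 + 29.445*I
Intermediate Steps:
Z(k) = sqrt(3 + 3*k)
Q(d, N) = 2*I*sqrt(3) (Q(d, N) = sqrt(3 + 3*(-5)) = sqrt(3 - 15) = sqrt(-12) = 2*I*sqrt(3))
o(U) = 2*I*sqrt(3)/U (o(U) = (2*I*sqrt(3))/U = 2*I*sqrt(3)/U)
o(4)*34 + m(10, 3 - 1*1) = (2*I*sqrt(3)/4)*34 + 3 = (2*I*sqrt(3)*(1/4))*34 + 3 = (I*sqrt(3)/2)*34 + 3 = 17*I*sqrt(3) + 3 = 3 + 17*I*sqrt(3)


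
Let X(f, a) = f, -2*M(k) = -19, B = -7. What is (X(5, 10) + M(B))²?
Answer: 841/4 ≈ 210.25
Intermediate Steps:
M(k) = 19/2 (M(k) = -½*(-19) = 19/2)
(X(5, 10) + M(B))² = (5 + 19/2)² = (29/2)² = 841/4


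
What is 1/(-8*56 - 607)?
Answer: -1/1055 ≈ -0.00094787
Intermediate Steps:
1/(-8*56 - 607) = 1/(-448 - 607) = 1/(-1055) = -1/1055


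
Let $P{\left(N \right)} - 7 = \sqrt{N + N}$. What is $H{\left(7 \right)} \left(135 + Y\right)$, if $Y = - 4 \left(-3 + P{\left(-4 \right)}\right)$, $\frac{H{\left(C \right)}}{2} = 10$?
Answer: $2380 - 160 i \sqrt{2} \approx 2380.0 - 226.27 i$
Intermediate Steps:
$P{\left(N \right)} = 7 + \sqrt{2} \sqrt{N}$ ($P{\left(N \right)} = 7 + \sqrt{N + N} = 7 + \sqrt{2 N} = 7 + \sqrt{2} \sqrt{N}$)
$H{\left(C \right)} = 20$ ($H{\left(C \right)} = 2 \cdot 10 = 20$)
$Y = -16 - 8 i \sqrt{2}$ ($Y = - 4 \left(-3 + \left(7 + \sqrt{2} \sqrt{-4}\right)\right) = - 4 \left(-3 + \left(7 + \sqrt{2} \cdot 2 i\right)\right) = - 4 \left(-3 + \left(7 + 2 i \sqrt{2}\right)\right) = - 4 \left(4 + 2 i \sqrt{2}\right) = -16 - 8 i \sqrt{2} \approx -16.0 - 11.314 i$)
$H{\left(7 \right)} \left(135 + Y\right) = 20 \left(135 - \left(16 + 8 i \sqrt{2}\right)\right) = 20 \left(119 - 8 i \sqrt{2}\right) = 2380 - 160 i \sqrt{2}$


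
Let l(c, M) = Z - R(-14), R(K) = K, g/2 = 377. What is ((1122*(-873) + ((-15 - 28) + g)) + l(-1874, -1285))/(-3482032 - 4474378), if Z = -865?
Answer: 489823/3978205 ≈ 0.12313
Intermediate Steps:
g = 754 (g = 2*377 = 754)
l(c, M) = -851 (l(c, M) = -865 - 1*(-14) = -865 + 14 = -851)
((1122*(-873) + ((-15 - 28) + g)) + l(-1874, -1285))/(-3482032 - 4474378) = ((1122*(-873) + ((-15 - 28) + 754)) - 851)/(-3482032 - 4474378) = ((-979506 + (-43 + 754)) - 851)/(-7956410) = ((-979506 + 711) - 851)*(-1/7956410) = (-978795 - 851)*(-1/7956410) = -979646*(-1/7956410) = 489823/3978205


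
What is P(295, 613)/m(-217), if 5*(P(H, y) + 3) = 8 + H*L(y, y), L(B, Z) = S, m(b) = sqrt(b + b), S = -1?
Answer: 151*I*sqrt(434)/1085 ≈ 2.8993*I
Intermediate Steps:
m(b) = sqrt(2)*sqrt(b) (m(b) = sqrt(2*b) = sqrt(2)*sqrt(b))
L(B, Z) = -1
P(H, y) = -7/5 - H/5 (P(H, y) = -3 + (8 + H*(-1))/5 = -3 + (8 - H)/5 = -3 + (8/5 - H/5) = -7/5 - H/5)
P(295, 613)/m(-217) = (-7/5 - 1/5*295)/((sqrt(2)*sqrt(-217))) = (-7/5 - 59)/((sqrt(2)*(I*sqrt(217)))) = -302*(-I*sqrt(434)/434)/5 = -(-151)*I*sqrt(434)/1085 = 151*I*sqrt(434)/1085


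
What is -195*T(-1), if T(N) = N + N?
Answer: 390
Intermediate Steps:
T(N) = 2*N
-195*T(-1) = -390*(-1) = -195*(-2) = 390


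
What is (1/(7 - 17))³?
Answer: -1/1000 ≈ -0.0010000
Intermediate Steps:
(1/(7 - 17))³ = (1/(-10))³ = (-⅒)³ = -1/1000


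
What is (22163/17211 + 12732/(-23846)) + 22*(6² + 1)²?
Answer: 6180571671077/205206753 ≈ 30119.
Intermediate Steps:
(22163/17211 + 12732/(-23846)) + 22*(6² + 1)² = (22163*(1/17211) + 12732*(-1/23846)) + 22*(36 + 1)² = (22163/17211 - 6366/11923) + 22*37² = 154684223/205206753 + 22*1369 = 154684223/205206753 + 30118 = 6180571671077/205206753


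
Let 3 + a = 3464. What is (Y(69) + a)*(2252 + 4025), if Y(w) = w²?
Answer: 51609494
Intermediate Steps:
a = 3461 (a = -3 + 3464 = 3461)
(Y(69) + a)*(2252 + 4025) = (69² + 3461)*(2252 + 4025) = (4761 + 3461)*6277 = 8222*6277 = 51609494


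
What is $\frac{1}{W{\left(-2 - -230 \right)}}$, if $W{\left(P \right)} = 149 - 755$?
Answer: $- \frac{1}{606} \approx -0.0016502$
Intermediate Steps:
$W{\left(P \right)} = -606$ ($W{\left(P \right)} = 149 - 755 = -606$)
$\frac{1}{W{\left(-2 - -230 \right)}} = \frac{1}{-606} = - \frac{1}{606}$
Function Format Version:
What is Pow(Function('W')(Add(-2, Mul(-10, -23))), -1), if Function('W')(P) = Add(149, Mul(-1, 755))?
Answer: Rational(-1, 606) ≈ -0.0016502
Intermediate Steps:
Function('W')(P) = -606 (Function('W')(P) = Add(149, -755) = -606)
Pow(Function('W')(Add(-2, Mul(-10, -23))), -1) = Pow(-606, -1) = Rational(-1, 606)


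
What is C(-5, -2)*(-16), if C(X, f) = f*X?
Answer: -160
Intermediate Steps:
C(X, f) = X*f
C(-5, -2)*(-16) = -5*(-2)*(-16) = 10*(-16) = -160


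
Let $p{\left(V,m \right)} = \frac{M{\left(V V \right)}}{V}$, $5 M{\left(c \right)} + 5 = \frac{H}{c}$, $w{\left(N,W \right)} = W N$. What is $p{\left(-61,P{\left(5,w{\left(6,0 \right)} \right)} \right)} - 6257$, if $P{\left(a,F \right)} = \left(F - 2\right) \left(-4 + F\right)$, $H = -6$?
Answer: $- \frac{7101081974}{1134905} \approx -6257.0$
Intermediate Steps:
$w{\left(N,W \right)} = N W$
$M{\left(c \right)} = -1 - \frac{6}{5 c}$ ($M{\left(c \right)} = -1 + \frac{\left(-6\right) \frac{1}{c}}{5} = -1 - \frac{6}{5 c}$)
$P{\left(a,F \right)} = \left(-4 + F\right) \left(-2 + F\right)$ ($P{\left(a,F \right)} = \left(-2 + F\right) \left(-4 + F\right) = \left(-4 + F\right) \left(-2 + F\right)$)
$p{\left(V,m \right)} = \frac{- \frac{6}{5} - V^{2}}{V^{3}}$ ($p{\left(V,m \right)} = \frac{\frac{1}{V V} \left(- \frac{6}{5} - V V\right)}{V} = \frac{\frac{1}{V^{2}} \left(- \frac{6}{5} - V^{2}\right)}{V} = \frac{- \frac{6}{5} - V^{2}}{V^{3}}$)
$p{\left(-61,P{\left(5,w{\left(6,0 \right)} \right)} \right)} - 6257 = \frac{- \frac{6}{5} - \left(-61\right)^{2}}{-226981} - 6257 = - \frac{- \frac{6}{5} - 3721}{226981} - 6257 = \left(- \frac{1}{226981}\right) \left(- \frac{18611}{5}\right) - 6257 = \frac{18611}{1134905} - 6257 = - \frac{7101081974}{1134905}$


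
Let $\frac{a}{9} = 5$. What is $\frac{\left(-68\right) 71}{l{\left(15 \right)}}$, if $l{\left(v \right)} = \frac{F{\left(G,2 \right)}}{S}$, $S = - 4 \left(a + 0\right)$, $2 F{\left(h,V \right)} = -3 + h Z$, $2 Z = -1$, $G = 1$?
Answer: $- \frac{3476160}{7} \approx -4.9659 \cdot 10^{5}$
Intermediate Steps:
$a = 45$ ($a = 9 \cdot 5 = 45$)
$Z = - \frac{1}{2}$ ($Z = \frac{1}{2} \left(-1\right) = - \frac{1}{2} \approx -0.5$)
$F{\left(h,V \right)} = - \frac{3}{2} - \frac{h}{4}$ ($F{\left(h,V \right)} = \frac{-3 + h \left(- \frac{1}{2}\right)}{2} = \frac{-3 - \frac{h}{2}}{2} = - \frac{3}{2} - \frac{h}{4}$)
$S = -180$ ($S = - 4 \left(45 + 0\right) = \left(-4\right) 45 = -180$)
$l{\left(v \right)} = \frac{7}{720}$ ($l{\left(v \right)} = \frac{- \frac{3}{2} - \frac{1}{4}}{-180} = \left(- \frac{3}{2} - \frac{1}{4}\right) \left(- \frac{1}{180}\right) = \left(- \frac{7}{4}\right) \left(- \frac{1}{180}\right) = \frac{7}{720}$)
$\frac{\left(-68\right) 71}{l{\left(15 \right)}} = \frac{\left(-68\right) 71}{\frac{7}{720}} = \left(-4828\right) \frac{720}{7} = - \frac{3476160}{7}$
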